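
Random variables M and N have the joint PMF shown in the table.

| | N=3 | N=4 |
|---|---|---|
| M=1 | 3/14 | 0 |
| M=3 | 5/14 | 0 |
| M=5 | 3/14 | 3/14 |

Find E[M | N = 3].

P(N = 3) = 11/14.
Σ M·P over the event = 1·(3/14) + 3·(5/14) + 5·(3/14) = 33/14.
E[M | N = 3] = (33/14) / (11/14) = 3.

3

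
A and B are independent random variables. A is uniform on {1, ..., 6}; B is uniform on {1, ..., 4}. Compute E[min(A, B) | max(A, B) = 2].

Outcomes with max(A, B) = 2: (1,2), (2,1), (2,2), each with probability 1/24.
E[min(A, B) | max(A, B) = 2] = (1 + 1 + 2) / 3 = 4/3.

4/3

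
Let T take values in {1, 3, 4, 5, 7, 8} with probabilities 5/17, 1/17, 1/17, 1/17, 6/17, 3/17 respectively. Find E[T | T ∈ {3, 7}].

P(T ∈ {3, 7}) = 7/17.
Σ over the event: 3·1/17 + 7·6/17 = 45/17.
E[T | T ∈ {3, 7}] = (45/17) / (7/17) = 45/7.

45/7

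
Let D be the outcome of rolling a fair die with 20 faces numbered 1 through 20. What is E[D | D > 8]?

29/2

Given D > 8, D is equally likely to be any of {9, 10, 11, 12, 13, 14, 15, 16, 17, 18, 19, 20}.
E[D | D > 8] = (9 + 10 + 11 + 12 + 13 + 14 + 15 + 16 + 17 + 18 + 19 + 20) / 12 = 29/2.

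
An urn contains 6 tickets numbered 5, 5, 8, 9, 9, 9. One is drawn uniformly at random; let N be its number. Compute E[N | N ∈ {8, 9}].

P(N ∈ {8, 9}) = 2/3.
Σ over the event: 8·1/6 + 9·1/2 = 35/6.
E[N | N ∈ {8, 9}] = (35/6) / (2/3) = 35/4.

35/4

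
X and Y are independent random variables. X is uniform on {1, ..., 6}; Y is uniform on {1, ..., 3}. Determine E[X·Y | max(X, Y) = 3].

27/5

P(max(X, Y) = 3) = 5/18.
Summing XY·P(x,y) over outcomes with max(X, Y) = 3 gives 3/2.
E[X·Y | max(X, Y) = 3] = (3/2) / (5/18) = 27/5.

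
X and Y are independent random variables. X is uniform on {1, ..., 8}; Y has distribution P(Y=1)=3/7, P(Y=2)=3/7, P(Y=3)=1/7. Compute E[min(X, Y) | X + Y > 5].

P(X + Y > 5) = 33/56.
Summing min(X,Y)·P(x,y) over outcomes with X + Y > 5 gives 15/14.
E[min(X, Y) | X + Y > 5] = (15/14) / (33/56) = 20/11.

20/11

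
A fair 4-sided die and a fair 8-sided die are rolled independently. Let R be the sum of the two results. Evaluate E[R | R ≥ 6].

P(R ≥ 6) = 11/16.
Σ over the event: 6·1/8 + 7·1/8 + 8·1/8 + 9·1/8 + 10·3/32 + 11·1/16 + 12·1/32 = 23/4.
E[R | R ≥ 6] = (23/4) / (11/16) = 92/11.

92/11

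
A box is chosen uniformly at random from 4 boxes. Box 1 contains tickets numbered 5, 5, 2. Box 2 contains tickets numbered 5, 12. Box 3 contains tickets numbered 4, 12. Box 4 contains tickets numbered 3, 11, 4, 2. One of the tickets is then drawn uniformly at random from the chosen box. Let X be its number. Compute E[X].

51/8

E[X | box 1] = (5+5+2)/3 = 4.
E[X | box 2] = (5+12)/2 = 17/2.
E[X | box 3] = (4+12)/2 = 8.
E[X | box 4] = (3+11+4+2)/4 = 5.
E[X] = (1/4)·(4) + (1/4)·(17/2) + (1/4)·(8) + (1/4)·(5) = 51/8.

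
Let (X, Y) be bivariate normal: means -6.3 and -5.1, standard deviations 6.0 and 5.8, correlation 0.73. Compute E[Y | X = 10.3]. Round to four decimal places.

6.6141

The regression of Y on X has slope ρ·σ_Y/σ_X and passes through (μ_X, μ_Y).
E[Y | X=10.3] = -5.1 + (0.73)·(5.8/6.0)·(10.3 − (-6.3)) = -5.1 + (0.70567)·(16.6) = 6.6141.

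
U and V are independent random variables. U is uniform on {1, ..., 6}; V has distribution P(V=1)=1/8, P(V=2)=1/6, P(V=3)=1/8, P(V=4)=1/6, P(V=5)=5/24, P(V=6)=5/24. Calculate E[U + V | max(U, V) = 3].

77/16

P(max(U, V) = 3) = 1/9.
Summing (U+V)·P(x,y) over outcomes with max(U, V) = 3 gives 77/144.
E[U + V | max(U, V) = 3] = (77/144) / (1/9) = 77/16.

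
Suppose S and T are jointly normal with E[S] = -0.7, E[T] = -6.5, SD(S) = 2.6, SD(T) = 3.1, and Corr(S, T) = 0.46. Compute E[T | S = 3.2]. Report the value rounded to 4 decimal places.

The regression of T on S has slope ρ·σ_T/σ_S and passes through (μ_S, μ_T).
E[T | S=3.2] = -6.5 + (0.46)·(3.1/2.6)·(3.2 − (-0.7)) = -6.5 + (0.54846)·(3.9) = -4.3610.

-4.3610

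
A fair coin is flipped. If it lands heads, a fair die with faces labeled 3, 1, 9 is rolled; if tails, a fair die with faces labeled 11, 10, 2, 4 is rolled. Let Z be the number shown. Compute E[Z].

133/24

E[Z | heads] = (3+1+9)/3 = 13/3.
E[Z | tails] = (11+10+2+4)/4 = 27/4.
E[Z] = (1/2)·(13/3) + (1/2)·(27/4) = 133/24.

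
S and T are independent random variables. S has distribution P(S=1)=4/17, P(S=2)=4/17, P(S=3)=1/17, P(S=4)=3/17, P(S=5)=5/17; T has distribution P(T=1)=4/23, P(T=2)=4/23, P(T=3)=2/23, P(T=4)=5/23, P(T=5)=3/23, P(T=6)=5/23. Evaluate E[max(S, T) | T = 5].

5

P(T = 5) = 3/23.
Summing max(S,T)·P(x,y) over outcomes with T = 5 gives 15/23.
E[max(S, T) | T = 5] = (15/23) / (3/23) = 5.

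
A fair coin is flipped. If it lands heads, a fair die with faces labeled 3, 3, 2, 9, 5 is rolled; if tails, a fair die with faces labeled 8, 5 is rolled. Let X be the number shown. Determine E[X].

E[X | heads] = (3+3+2+9+5)/5 = 22/5.
E[X | tails] = (8+5)/2 = 13/2.
By the law of total expectation,
E[X] = (1/2)·(22/5) + (1/2)·(13/2) = 109/20.

109/20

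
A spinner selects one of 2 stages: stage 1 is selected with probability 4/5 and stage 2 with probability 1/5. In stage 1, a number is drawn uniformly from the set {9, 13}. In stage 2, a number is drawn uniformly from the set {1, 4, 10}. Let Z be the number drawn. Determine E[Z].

E[Z | stage 1] = (9+13)/2 = 11.
E[Z | stage 2] = (1+4+10)/3 = 5.
E[Z] = (4/5)·(11) + (1/5)·(5) = 49/5.

49/5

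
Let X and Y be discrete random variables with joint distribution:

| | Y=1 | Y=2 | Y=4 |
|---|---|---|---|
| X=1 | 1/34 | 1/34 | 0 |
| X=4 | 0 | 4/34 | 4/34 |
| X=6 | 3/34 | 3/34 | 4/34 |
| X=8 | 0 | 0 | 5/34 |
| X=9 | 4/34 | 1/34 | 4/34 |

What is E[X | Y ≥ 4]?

116/17

P(Y ≥ 4) = 1/2.
Σ X·P over the event = 4·(4/34) + 6·(4/34) + 8·(5/34) + 9·(4/34) = 58/17.
E[X | Y ≥ 4] = (58/17) / (1/2) = 116/17.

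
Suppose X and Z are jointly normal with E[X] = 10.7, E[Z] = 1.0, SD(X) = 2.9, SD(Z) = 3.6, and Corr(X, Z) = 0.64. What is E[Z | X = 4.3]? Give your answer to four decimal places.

-4.0847

For a bivariate normal, E[Z | X=x] = μ_Z + ρ·(σ_Z/σ_X)·(x − μ_X).
E[Z | X=4.3] = 1.0 + (0.64)·(3.6/2.9)·(4.3 − (10.7)) = 1.0 + (0.79448)·(-6.4) = -4.0847.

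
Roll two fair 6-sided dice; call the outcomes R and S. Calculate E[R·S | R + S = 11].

30

Outcomes with R + S = 11: (5,6), (6,5), each with probability 1/36.
E[R·S | R + S = 11] = (30 + 30) / 2 = 30.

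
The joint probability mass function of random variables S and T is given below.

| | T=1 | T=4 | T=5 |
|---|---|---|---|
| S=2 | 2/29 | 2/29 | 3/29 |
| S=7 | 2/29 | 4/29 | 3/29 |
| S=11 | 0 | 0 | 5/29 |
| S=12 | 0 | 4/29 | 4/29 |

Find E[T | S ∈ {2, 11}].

P(S ∈ {2, 11}) = 12/29.
Σ T·P over the event = 1·(2/29) + 4·(2/29) + 5·(3/29) + 5·(5/29) = 50/29.
E[T | S ∈ {2, 11}] = (50/29) / (12/29) = 25/6.

25/6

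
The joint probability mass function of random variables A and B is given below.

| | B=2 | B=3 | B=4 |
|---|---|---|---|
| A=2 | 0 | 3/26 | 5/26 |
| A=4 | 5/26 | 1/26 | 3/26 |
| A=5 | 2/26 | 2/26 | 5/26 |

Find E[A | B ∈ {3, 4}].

P(B ∈ {3, 4}) = 19/26.
Σ A·P over the event = 2·(3/26) + 2·(5/26) + 4·(1/26) + 4·(3/26) + 5·(2/26) + 5·(5/26) = 67/26.
E[A | B ∈ {3, 4}] = (67/26) / (19/26) = 67/19.

67/19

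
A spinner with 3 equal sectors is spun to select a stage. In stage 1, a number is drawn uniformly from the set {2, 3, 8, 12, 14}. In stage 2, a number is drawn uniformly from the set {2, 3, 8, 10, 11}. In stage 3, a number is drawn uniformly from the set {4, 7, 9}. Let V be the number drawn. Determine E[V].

E[V | stage 1] = (2+3+8+12+14)/5 = 39/5.
E[V | stage 2] = (2+3+8+10+11)/5 = 34/5.
E[V | stage 3] = (4+7+9)/3 = 20/3.
E[V] = (1/3)·(39/5) + (1/3)·(34/5) + (1/3)·(20/3) = 319/45.

319/45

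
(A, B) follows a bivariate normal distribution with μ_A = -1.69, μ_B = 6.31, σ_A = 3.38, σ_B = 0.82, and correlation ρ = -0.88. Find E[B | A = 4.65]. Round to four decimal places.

The regression of B on A has slope ρ·σ_B/σ_A and passes through (μ_A, μ_B).
E[B | A=4.65] = 6.31 + (-0.88)·(0.82/3.38)·(4.65 − (-1.69)) = 6.31 + (-0.21349)·(6.34) = 4.9565.

4.9565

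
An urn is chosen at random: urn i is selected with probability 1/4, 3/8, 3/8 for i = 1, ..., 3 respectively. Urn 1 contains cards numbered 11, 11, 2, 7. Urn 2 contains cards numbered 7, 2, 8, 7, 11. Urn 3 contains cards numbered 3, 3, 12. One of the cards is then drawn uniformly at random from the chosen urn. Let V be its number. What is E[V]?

E[V | urn 1] = (11+11+2+7)/4 = 31/4.
E[V | urn 2] = (7+2+8+7+11)/5 = 7.
E[V | urn 3] = (3+3+12)/3 = 6.
By the law of total expectation,
E[V] = (1/4)·(31/4) + (3/8)·(7) + (3/8)·(6) = 109/16.

109/16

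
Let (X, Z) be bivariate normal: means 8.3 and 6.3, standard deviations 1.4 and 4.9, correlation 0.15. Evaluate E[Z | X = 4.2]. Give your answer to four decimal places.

4.1475

For a bivariate normal, E[Z | X=x] = μ_Z + ρ·(σ_Z/σ_X)·(x − μ_X).
E[Z | X=4.2] = 6.3 + (0.15)·(4.9/1.4)·(4.2 − (8.3)) = 6.3 + (0.525)·(-4.1) = 4.1475.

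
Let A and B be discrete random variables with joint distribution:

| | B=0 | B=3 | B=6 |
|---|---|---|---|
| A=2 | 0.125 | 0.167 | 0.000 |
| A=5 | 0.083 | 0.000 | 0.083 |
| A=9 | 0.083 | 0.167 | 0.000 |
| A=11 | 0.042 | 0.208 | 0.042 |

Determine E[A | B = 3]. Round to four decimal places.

7.6107

P(B = 3) = 0.542.
Σ A·P over the event = 2·(0.167) + 9·(0.167) + 11·(0.208) = 4.125.
E[A | B = 3] = (4.125) / (0.542) = 7.6107.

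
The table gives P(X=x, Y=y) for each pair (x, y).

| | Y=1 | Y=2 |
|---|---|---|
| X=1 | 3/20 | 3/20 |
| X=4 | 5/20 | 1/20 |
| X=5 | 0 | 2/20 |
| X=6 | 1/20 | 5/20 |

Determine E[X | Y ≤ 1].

P(Y ≤ 1) = 9/20.
Σ X·P over the event = 1·(3/20) + 4·(5/20) + 6·(1/20) = 29/20.
E[X | Y ≤ 1] = (29/20) / (9/20) = 29/9.

29/9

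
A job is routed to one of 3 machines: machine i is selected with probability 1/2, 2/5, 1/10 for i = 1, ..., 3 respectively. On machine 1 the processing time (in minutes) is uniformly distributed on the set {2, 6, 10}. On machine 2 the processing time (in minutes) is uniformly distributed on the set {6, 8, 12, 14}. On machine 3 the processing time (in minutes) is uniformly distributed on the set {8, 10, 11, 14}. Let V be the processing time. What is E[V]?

323/40

E[V | machine 1] = (2+6+10)/3 = 6.
E[V | machine 2] = (6+8+12+14)/4 = 10.
E[V | machine 3] = (8+10+11+14)/4 = 43/4.
E[V] = (1/2)·(6) + (2/5)·(10) + (1/10)·(43/4) = 323/40.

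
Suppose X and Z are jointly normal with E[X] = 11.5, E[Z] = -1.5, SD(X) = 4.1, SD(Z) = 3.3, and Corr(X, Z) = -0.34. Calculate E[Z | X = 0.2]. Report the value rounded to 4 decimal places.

The regression of Z on X has slope ρ·σ_Z/σ_X and passes through (μ_X, μ_Z).
E[Z | X=0.2] = -1.5 + (-0.34)·(3.3/4.1)·(0.2 − (11.5)) = -1.5 + (-0.273659)·(-11.3) = 1.5923.

1.5923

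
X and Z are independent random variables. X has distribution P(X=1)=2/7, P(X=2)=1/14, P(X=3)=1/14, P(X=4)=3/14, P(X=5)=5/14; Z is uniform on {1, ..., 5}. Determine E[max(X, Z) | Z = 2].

P(Z = 2) = 1/5.
Summing max(X,Z)·P(x,y) over outcomes with Z = 2 gives 5/7.
E[max(X, Z) | Z = 2] = (5/7) / (1/5) = 25/7.

25/7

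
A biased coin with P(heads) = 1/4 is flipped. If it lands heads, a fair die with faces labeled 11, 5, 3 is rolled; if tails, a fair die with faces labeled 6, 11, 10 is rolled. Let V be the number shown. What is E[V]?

E[V | heads] = (11+5+3)/3 = 19/3.
E[V | tails] = (6+11+10)/3 = 9.
By the law of total expectation,
E[V] = (1/4)·(19/3) + (3/4)·(9) = 25/3.

25/3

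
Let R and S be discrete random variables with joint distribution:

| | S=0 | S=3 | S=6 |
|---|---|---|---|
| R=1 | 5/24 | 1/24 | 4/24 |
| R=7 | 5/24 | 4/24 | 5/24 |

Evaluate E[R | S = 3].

P(S = 3) = 5/24.
Σ R·P over the event = 1·(1/24) + 7·(4/24) = 29/24.
E[R | S = 3] = (29/24) / (5/24) = 29/5.

29/5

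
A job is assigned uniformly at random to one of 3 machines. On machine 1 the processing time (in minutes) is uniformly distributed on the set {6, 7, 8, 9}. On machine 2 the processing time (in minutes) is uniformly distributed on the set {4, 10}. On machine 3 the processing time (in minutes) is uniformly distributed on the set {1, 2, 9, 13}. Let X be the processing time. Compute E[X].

83/12

E[X | machine 1] = (6+7+8+9)/4 = 15/2.
E[X | machine 2] = (4+10)/2 = 7.
E[X | machine 3] = (1+2+9+13)/4 = 25/4.
By the law of total expectation,
E[X] = (1/3)·(15/2) + (1/3)·(7) + (1/3)·(25/4) = 83/12.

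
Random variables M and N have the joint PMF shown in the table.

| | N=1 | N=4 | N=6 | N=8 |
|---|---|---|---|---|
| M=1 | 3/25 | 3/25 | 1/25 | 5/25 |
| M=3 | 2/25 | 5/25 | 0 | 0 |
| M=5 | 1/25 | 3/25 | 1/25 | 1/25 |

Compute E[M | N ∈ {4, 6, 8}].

P(N ∈ {4, 6, 8}) = 19/25.
Σ M·P over the event = 1·(3/25) + 1·(1/25) + 1·(5/25) + 3·(5/25) + 5·(3/25) + 5·(1/25) + 5·(1/25) = 49/25.
E[M | N ∈ {4, 6, 8}] = (49/25) / (19/25) = 49/19.

49/19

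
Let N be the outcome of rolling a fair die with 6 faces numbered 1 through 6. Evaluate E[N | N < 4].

2

Given N < 4, N is equally likely to be any of {1, 2, 3}.
E[N | N < 4] = (1 + 2 + 3) / 3 = 2.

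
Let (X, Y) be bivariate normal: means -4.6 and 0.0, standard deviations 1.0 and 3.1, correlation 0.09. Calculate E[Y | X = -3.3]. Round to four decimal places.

0.3627

E[Y | X=x] = μ_Y + ρ(σ_Y/σ_X)(x − μ_X) for jointly normal variables.
E[Y | X=-3.3] = 0.0 + (0.09)·(3.1/1.0)·(-3.3 − (-4.6)) = 0.0 + (0.279)·(1.3) = 0.3627.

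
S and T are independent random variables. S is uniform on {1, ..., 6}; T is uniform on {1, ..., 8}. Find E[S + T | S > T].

7

P(S > T) = 5/16.
Summing (S+T)·P(x,y) over outcomes with S > T gives 35/16.
E[S + T | S > T] = (35/16) / (5/16) = 7.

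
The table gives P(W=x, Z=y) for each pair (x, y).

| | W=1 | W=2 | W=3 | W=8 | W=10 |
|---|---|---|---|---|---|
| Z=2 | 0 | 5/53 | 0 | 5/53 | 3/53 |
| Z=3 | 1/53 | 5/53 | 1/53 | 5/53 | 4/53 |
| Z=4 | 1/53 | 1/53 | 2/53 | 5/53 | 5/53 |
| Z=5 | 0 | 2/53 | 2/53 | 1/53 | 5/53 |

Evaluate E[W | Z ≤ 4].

273/43

P(Z ≤ 4) = 43/53.
Summing W·P(W=x,Z=y) over the conditioning event gives 273/53.
E[W | Z ≤ 4] = (273/53) / (43/53) = 273/43.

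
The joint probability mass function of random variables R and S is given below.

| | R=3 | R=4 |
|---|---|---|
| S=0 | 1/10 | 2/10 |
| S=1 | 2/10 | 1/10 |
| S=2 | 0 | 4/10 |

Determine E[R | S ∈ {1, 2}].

26/7

P(S ∈ {1, 2}) = 7/10.
Σ R·P over the event = 3·(2/10) + 4·(1/10) + 4·(4/10) = 13/5.
E[R | S ∈ {1, 2}] = (13/5) / (7/10) = 26/7.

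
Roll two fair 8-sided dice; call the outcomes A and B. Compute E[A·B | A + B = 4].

Outcomes with A + B = 4: (1,3), (2,2), (3,1), each with probability 1/64.
E[A·B | A + B = 4] = (3 + 4 + 3) / 3 = 10/3.

10/3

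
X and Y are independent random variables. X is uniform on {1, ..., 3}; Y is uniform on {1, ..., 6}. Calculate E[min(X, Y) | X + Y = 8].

5/2

Outcomes with X + Y = 8: (2,6), (3,5), each with probability 1/18.
E[min(X, Y) | X + Y = 8] = (2 + 3) / 2 = 5/2.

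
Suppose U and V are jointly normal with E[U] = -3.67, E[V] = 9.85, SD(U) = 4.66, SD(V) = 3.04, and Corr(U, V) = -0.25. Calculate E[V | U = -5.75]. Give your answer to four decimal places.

10.1892

For a bivariate normal, E[V | U=x] = μ_V + ρ·(σ_V/σ_U)·(x − μ_U).
E[V | U=-5.75] = 9.85 + (-0.25)·(3.04/4.66)·(-5.75 − (-3.67)) = 9.85 + (-0.16309)·(-2.08) = 10.1892.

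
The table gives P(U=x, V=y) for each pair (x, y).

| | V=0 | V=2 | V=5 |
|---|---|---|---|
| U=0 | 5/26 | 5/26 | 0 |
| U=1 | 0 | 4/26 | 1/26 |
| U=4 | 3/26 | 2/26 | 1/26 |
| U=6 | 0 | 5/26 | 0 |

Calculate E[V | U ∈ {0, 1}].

23/15

P(U ∈ {0, 1}) = 15/26.
Summing V·P(U=x,V=y) over the conditioning event gives 23/26.
E[V | U ∈ {0, 1}] = (23/26) / (15/26) = 23/15.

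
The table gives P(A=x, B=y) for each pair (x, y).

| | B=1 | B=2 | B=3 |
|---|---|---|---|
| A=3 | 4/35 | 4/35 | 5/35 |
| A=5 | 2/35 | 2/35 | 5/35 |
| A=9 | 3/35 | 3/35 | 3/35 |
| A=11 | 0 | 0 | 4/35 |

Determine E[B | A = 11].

P(A = 11) = 4/35.
Σ B·P over the event = 3·(4/35) = 12/35.
E[B | A = 11] = (12/35) / (4/35) = 3.

3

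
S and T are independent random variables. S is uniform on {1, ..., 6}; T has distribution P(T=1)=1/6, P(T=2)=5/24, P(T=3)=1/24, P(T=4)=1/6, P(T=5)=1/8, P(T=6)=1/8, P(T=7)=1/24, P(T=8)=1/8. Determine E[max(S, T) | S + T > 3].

691/131

P(S + T > 3) = 131/144.
Summing max(S,T)·P(x,y) over outcomes with S + T > 3 gives 691/144.
E[max(S, T) | S + T > 3] = (691/144) / (131/144) = 691/131.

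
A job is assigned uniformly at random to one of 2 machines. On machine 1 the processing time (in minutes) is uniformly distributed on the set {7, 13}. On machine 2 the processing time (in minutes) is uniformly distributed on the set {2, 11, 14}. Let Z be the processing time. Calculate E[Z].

19/2

E[Z | machine 1] = (7+13)/2 = 10.
E[Z | machine 2] = (2+11+14)/3 = 9.
By the law of total expectation,
E[Z] = (1/2)·(10) + (1/2)·(9) = 19/2.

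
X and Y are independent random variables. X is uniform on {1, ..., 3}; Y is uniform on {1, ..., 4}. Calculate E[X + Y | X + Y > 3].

46/9

Outcomes with X + Y > 3: (1,3), (1,4), (2,2), (2,3), (2,4), (3,1), (3,2), (3,3), (3,4), each with probability 1/12.
E[X + Y | X + Y > 3] = (4 + 5 + 4 + 5 + 6 + 4 + 5 + 6 + 7) / 9 = 46/9.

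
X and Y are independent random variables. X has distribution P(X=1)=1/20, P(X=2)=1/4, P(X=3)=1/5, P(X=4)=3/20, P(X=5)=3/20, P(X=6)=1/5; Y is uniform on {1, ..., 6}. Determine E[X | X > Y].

125/27

P(X > Y) = 9/20.
Summing X·P(x,y) over outcomes with X > Y gives 25/12.
E[X | X > Y] = (25/12) / (9/20) = 125/27.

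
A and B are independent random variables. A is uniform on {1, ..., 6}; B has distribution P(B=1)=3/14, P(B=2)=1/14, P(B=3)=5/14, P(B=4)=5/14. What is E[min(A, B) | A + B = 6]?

15/7

P(A + B = 6) = 1/6.
Summing min(A,B)·P(x,y) over outcomes with A + B = 6 gives 5/14.
E[min(A, B) | A + B = 6] = (5/14) / (1/6) = 15/7.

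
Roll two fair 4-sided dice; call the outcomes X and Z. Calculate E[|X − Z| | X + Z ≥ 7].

Outcomes with X + Z ≥ 7: (3,4), (4,3), (4,4), each with probability 1/16.
E[|X − Z| | X + Z ≥ 7] = (1 + 1 + 0) / 3 = 2/3.

2/3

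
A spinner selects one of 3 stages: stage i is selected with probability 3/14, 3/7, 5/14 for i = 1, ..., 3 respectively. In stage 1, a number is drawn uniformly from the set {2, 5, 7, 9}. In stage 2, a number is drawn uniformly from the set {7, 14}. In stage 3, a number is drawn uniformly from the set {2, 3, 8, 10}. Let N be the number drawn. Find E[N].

109/14

E[N | stage 1] = (2+5+7+9)/4 = 23/4.
E[N | stage 2] = (7+14)/2 = 21/2.
E[N | stage 3] = (2+3+8+10)/4 = 23/4.
E[N] = (3/14)·(23/4) + (3/7)·(21/2) + (5/14)·(23/4) = 109/14.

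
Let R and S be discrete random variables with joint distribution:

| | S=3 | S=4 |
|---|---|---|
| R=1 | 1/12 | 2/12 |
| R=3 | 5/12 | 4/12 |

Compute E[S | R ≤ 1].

P(R ≤ 1) = 1/4.
Σ S·P over the event = 3·(1/12) + 4·(2/12) = 11/12.
E[S | R ≤ 1] = (11/12) / (1/4) = 11/3.

11/3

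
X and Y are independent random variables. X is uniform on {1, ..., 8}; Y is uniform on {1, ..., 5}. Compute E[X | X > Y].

P(X > Y) = 5/8.
Summing X·P(x,y) over outcomes with X > Y gives 29/8.
E[X | X > Y] = (29/8) / (5/8) = 29/5.

29/5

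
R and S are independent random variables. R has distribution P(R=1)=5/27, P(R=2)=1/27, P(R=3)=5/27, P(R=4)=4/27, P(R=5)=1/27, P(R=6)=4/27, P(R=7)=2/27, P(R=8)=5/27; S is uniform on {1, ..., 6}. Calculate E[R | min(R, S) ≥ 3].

38/7

P(min(R, S) ≥ 3) = 14/27.
Summing R·P(x,y) over outcomes with min(R, S) ≥ 3 gives 76/27.
E[R | min(R, S) ≥ 3] = (76/27) / (14/27) = 38/7.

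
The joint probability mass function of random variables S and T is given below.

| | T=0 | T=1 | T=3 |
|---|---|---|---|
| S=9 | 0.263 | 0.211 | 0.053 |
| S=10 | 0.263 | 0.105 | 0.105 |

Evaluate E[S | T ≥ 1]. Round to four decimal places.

P(T ≥ 1) = 0.474.
Σ S·P over the event = 9·(0.211) + 9·(0.053) + 10·(0.105) + 10·(0.105) = 4.476.
E[S | T ≥ 1] = (4.476) / (0.474) = 9.4430.

9.4430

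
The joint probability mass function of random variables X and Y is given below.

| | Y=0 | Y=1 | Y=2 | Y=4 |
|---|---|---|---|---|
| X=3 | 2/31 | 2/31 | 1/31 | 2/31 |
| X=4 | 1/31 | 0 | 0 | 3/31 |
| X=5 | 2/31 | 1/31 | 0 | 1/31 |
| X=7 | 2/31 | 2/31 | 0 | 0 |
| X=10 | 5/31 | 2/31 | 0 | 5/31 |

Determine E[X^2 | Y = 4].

P(Y = 4) = 11/31.
Σ X^2·P over the event = 9·(2/31) + 16·(3/31) + 25·(1/31) + 100·(5/31) = 591/31.
E[X^2 | Y = 4] = (591/31) / (11/31) = 591/11.

591/11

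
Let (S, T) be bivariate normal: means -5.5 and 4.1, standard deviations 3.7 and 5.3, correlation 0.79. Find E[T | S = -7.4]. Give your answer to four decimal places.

1.9499

The regression of T on S has slope ρ·σ_T/σ_S and passes through (μ_S, μ_T).
E[T | S=-7.4] = 4.1 + (0.79)·(5.3/3.7)·(-7.4 − (-5.5)) = 4.1 + (1.13162)·(-1.9) = 1.9499.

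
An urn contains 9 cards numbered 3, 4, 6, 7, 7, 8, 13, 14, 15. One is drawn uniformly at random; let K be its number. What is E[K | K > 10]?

P(K > 10) = 1/3.
Σ over the event: 13·1/9 + 14·1/9 + 15·1/9 = 14/3.
E[K | K > 10] = (14/3) / (1/3) = 14.

14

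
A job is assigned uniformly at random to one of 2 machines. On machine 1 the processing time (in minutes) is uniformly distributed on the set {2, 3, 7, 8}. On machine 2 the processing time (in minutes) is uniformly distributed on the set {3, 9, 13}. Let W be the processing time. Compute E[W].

20/3

E[W | machine 1] = (2+3+7+8)/4 = 5.
E[W | machine 2] = (3+9+13)/3 = 25/3.
E[W] = (1/2)·(5) + (1/2)·(25/3) = 20/3.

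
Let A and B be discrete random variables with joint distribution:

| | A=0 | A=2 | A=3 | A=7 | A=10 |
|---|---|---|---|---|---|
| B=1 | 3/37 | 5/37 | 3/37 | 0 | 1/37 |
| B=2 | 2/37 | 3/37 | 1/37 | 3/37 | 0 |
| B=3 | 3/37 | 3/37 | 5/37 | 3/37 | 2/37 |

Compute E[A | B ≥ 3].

P(B ≥ 3) = 16/37.
Σ A·P over the event = 0·(3/37) + 2·(3/37) + 3·(5/37) + 7·(3/37) + 10·(2/37) = 62/37.
E[A | B ≥ 3] = (62/37) / (16/37) = 31/8.

31/8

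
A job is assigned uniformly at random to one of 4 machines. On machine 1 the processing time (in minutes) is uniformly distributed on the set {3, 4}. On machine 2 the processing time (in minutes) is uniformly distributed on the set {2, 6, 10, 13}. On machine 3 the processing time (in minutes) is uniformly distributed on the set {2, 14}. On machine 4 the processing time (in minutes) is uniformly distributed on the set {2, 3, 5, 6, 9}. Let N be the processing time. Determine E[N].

E[N | machine 1] = (3+4)/2 = 7/2.
E[N | machine 2] = (2+6+10+13)/4 = 31/4.
E[N | machine 3] = (2+14)/2 = 8.
E[N | machine 4] = (2+3+5+6+9)/5 = 5.
By the law of total expectation,
E[N] = (1/4)·(7/2) + (1/4)·(31/4) + (1/4)·(8) + (1/4)·(5) = 97/16.

97/16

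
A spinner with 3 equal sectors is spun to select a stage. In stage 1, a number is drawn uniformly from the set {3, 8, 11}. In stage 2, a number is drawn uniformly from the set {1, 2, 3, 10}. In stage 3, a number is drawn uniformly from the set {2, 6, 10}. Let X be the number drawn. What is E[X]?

E[X | stage 1] = (3+8+11)/3 = 22/3.
E[X | stage 2] = (1+2+3+10)/4 = 4.
E[X | stage 3] = (2+6+10)/3 = 6.
E[X] = (1/3)·(22/3) + (1/3)·(4) + (1/3)·(6) = 52/9.

52/9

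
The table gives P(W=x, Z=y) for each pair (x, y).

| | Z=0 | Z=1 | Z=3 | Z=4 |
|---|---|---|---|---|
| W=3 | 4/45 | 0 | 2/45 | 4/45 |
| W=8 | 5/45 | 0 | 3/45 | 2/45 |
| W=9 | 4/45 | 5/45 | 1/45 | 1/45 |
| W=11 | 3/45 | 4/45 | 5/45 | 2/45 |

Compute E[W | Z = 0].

121/16

P(Z = 0) = 16/45.
Σ W·P over the event = 3·(4/45) + 8·(5/45) + 9·(4/45) + 11·(3/45) = 121/45.
E[W | Z = 0] = (121/45) / (16/45) = 121/16.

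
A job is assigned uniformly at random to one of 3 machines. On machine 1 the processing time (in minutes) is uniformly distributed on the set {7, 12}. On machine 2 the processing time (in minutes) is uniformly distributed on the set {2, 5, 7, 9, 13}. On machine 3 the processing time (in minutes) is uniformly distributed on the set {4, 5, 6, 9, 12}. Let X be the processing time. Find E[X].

E[X | machine 1] = (7+12)/2 = 19/2.
E[X | machine 2] = (2+5+7+9+13)/5 = 36/5.
E[X | machine 3] = (4+5+6+9+12)/5 = 36/5.
By the law of total expectation,
E[X] = (1/3)·(19/2) + (1/3)·(36/5) + (1/3)·(36/5) = 239/30.

239/30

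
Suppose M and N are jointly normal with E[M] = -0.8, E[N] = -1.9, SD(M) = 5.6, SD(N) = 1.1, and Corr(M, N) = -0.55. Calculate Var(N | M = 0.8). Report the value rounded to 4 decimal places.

The conditional variance in a bivariate normal is σ_N²(1 − ρ²), independent of x.
Var(N | M=0.8) = (1.1)²·(1 − (-0.55)²) = 1.21·0.6975 = 0.8440.

0.8440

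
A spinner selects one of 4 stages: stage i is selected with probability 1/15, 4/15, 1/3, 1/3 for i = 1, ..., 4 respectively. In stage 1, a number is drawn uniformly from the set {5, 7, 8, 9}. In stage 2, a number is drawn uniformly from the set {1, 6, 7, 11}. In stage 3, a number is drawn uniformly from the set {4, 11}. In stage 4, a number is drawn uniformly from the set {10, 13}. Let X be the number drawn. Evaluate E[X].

509/60

E[X | stage 1] = (5+7+8+9)/4 = 29/4.
E[X | stage 2] = (1+6+7+11)/4 = 25/4.
E[X | stage 3] = (4+11)/2 = 15/2.
E[X | stage 4] = (10+13)/2 = 23/2.
By the law of total expectation,
E[X] = (1/15)·(29/4) + (4/15)·(25/4) + (1/3)·(15/2) + (1/3)·(23/2) = 509/60.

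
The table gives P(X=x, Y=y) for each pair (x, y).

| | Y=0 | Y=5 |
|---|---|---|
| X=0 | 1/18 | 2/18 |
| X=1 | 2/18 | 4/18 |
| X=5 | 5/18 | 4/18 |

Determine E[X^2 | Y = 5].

P(Y = 5) = 5/9.
Σ X^2·P over the event = 0·(2/18) + 1·(4/18) + 25·(4/18) = 52/9.
E[X^2 | Y = 5] = (52/9) / (5/9) = 52/5.

52/5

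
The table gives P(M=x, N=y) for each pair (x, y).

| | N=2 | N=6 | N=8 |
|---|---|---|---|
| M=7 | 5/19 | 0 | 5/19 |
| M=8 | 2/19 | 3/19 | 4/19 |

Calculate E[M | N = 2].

51/7

P(N = 2) = 7/19.
Summing M·P(M=x,N=y) over the conditioning event gives 51/19.
E[M | N = 2] = (51/19) / (7/19) = 51/7.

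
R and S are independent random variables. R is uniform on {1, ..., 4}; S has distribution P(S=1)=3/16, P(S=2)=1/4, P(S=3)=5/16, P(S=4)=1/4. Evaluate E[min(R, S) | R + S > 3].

P(R + S > 3) = 27/32.
Summing min(R,S)·P(x,y) over outcomes with R + S > 3 gives 115/64.
E[min(R, S) | R + S > 3] = (115/64) / (27/32) = 115/54.

115/54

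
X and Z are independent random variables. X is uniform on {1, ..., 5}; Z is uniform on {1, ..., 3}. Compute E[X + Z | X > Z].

17/3

Outcomes with X > Z: (2,1), (3,1), (3,2), (4,1), (4,2), (4,3), (5,1), (5,2), (5,3), each with probability 1/15.
E[X + Z | X > Z] = (3 + 4 + 5 + 5 + 6 + 7 + 6 + 7 + 8) / 9 = 17/3.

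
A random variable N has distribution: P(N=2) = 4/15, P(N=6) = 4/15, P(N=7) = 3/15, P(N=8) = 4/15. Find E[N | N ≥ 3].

7

P(N ≥ 3) = 11/15.
Σ over the event: 6·4/15 + 7·1/5 + 8·4/15 = 77/15.
E[N | N ≥ 3] = (77/15) / (11/15) = 7.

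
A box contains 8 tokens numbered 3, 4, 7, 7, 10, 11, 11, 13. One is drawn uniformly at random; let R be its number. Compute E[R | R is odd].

P(R is odd) = 3/4.
Σ over the event: 3·1/8 + 7·1/4 + 11·1/4 + 13·1/8 = 13/2.
E[R | R is odd] = (13/2) / (3/4) = 26/3.

26/3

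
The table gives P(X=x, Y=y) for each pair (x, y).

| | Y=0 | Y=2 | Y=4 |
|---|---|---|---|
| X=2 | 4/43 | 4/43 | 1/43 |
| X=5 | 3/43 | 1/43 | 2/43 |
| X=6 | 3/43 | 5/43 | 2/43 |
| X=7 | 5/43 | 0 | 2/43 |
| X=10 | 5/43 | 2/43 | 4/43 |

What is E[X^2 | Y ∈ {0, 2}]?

1365/32

P(Y ∈ {0, 2}) = 32/43.
Summing X^2·P(X=x,Y=y) over the conditioning event gives 1365/43.
E[X^2 | Y ∈ {0, 2}] = (1365/43) / (32/43) = 1365/32.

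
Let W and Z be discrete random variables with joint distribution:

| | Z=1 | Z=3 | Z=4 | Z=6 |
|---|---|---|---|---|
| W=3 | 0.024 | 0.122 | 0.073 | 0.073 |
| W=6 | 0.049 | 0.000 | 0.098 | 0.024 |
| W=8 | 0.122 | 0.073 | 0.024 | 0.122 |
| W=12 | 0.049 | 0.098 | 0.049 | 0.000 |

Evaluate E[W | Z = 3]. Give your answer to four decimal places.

7.2560

P(Z = 3) = 0.293.
Σ W·P over the event = 3·(0.122) + 8·(0.073) + 12·(0.098) = 2.126.
E[W | Z = 3] = (2.126) / (0.293) = 7.2560.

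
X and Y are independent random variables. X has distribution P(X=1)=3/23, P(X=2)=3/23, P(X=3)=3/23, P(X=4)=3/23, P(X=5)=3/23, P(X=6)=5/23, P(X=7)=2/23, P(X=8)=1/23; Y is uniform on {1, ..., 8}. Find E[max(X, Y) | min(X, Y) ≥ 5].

P(min(X, Y) ≥ 5) = 11/46.
Summing max(X,Y)·P(x,y) over outcomes with min(X, Y) ≥ 5 gives 303/184.
E[max(X, Y) | min(X, Y) ≥ 5] = (303/184) / (11/46) = 303/44.

303/44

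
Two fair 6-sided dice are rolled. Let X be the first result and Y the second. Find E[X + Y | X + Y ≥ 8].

P(X + Y ≥ 8) = 5/12.
Summing (X+Y)·P(x,y) over outcomes with X + Y ≥ 8 gives 35/9.
E[X + Y | X + Y ≥ 8] = (35/9) / (5/12) = 28/3.

28/3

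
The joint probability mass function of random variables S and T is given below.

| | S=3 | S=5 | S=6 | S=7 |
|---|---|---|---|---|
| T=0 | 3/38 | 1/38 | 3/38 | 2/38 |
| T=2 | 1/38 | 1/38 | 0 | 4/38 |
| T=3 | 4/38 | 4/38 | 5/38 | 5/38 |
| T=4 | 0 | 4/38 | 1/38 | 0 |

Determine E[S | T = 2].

6

P(T = 2) = 3/19.
Summing S·P(S=x,T=y) over the conditioning event gives 18/19.
E[S | T = 2] = (18/19) / (3/19) = 6.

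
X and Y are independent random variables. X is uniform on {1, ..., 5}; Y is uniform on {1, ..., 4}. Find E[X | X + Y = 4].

Outcomes with X + Y = 4: (1,3), (2,2), (3,1), each with probability 1/20.
E[X | X + Y = 4] = (1 + 2 + 3) / 3 = 2.

2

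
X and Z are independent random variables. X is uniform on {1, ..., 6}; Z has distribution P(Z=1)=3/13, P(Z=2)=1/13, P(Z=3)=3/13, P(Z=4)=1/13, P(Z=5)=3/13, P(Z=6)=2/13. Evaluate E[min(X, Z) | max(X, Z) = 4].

24/11

P(max(X, Z) = 4) = 11/78.
Summing min(X,Z)·P(x,y) over outcomes with max(X, Z) = 4 gives 4/13.
E[min(X, Z) | max(X, Z) = 4] = (4/13) / (11/78) = 24/11.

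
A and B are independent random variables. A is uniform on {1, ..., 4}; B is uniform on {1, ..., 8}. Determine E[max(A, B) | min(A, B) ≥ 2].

P(min(A, B) ≥ 2) = 21/32.
Summing max(A,B)·P(x,y) over outcomes with min(A, B) ≥ 2 gives 109/32.
E[max(A, B) | min(A, B) ≥ 2] = (109/32) / (21/32) = 109/21.

109/21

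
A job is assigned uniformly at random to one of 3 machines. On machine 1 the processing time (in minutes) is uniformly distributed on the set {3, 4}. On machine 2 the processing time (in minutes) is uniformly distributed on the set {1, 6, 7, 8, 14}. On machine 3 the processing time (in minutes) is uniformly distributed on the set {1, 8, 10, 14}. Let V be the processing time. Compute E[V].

379/60

E[V | machine 1] = (3+4)/2 = 7/2.
E[V | machine 2] = (1+6+7+8+14)/5 = 36/5.
E[V | machine 3] = (1+8+10+14)/4 = 33/4.
By the law of total expectation,
E[V] = (1/3)·(7/2) + (1/3)·(36/5) + (1/3)·(33/4) = 379/60.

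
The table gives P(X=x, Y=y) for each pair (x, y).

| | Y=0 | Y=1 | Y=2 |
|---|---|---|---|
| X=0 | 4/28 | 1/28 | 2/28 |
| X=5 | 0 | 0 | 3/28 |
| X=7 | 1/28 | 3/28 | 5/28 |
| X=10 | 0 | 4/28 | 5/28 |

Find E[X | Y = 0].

7/5

P(Y = 0) = 5/28.
Σ X·P over the event = 0·(4/28) + 7·(1/28) = 1/4.
E[X | Y = 0] = (1/4) / (5/28) = 7/5.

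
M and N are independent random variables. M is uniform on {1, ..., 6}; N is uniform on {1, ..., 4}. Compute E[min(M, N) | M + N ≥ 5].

43/18

P(M + N ≥ 5) = 3/4.
Summing min(M,N)·P(x,y) over outcomes with M + N ≥ 5 gives 43/24.
E[min(M, N) | M + N ≥ 5] = (43/24) / (3/4) = 43/18.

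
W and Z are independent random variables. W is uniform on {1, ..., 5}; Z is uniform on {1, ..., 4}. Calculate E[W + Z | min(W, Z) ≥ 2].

P(min(W, Z) ≥ 2) = 3/5.
Summing (W+Z)·P(x,y) over outcomes with min(W, Z) ≥ 2 gives 39/10.
E[W + Z | min(W, Z) ≥ 2] = (39/10) / (3/5) = 13/2.

13/2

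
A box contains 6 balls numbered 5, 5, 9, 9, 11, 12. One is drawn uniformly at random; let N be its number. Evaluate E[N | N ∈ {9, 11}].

P(N ∈ {9, 11}) = 1/2.
Σ over the event: 9·1/3 + 11·1/6 = 29/6.
E[N | N ∈ {9, 11}] = (29/6) / (1/2) = 29/3.

29/3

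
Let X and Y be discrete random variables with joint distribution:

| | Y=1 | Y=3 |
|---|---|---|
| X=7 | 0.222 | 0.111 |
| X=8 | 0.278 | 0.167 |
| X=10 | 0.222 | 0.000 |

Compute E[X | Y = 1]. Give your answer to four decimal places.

8.3075

P(Y = 1) = 0.722.
Σ X·P over the event = 7·(0.222) + 8·(0.278) + 10·(0.222) = 5.998.
E[X | Y = 1] = (5.998) / (0.722) = 8.3075.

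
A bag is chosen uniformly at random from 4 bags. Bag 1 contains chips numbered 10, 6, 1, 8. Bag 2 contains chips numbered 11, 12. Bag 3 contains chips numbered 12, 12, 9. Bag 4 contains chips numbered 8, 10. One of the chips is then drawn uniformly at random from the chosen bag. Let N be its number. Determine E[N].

151/16

E[N | bag 1] = (10+6+1+8)/4 = 25/4.
E[N | bag 2] = (11+12)/2 = 23/2.
E[N | bag 3] = (12+12+9)/3 = 11.
E[N | bag 4] = (8+10)/2 = 9.
E[N] = (1/4)·(25/4) + (1/4)·(23/2) + (1/4)·(11) + (1/4)·(9) = 151/16.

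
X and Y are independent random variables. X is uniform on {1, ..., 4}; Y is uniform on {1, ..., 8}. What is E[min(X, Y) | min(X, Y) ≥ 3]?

41/12

P(min(X, Y) ≥ 3) = 3/8.
Summing min(X,Y)·P(x,y) over outcomes with min(X, Y) ≥ 3 gives 41/32.
E[min(X, Y) | min(X, Y) ≥ 3] = (41/32) / (3/8) = 41/12.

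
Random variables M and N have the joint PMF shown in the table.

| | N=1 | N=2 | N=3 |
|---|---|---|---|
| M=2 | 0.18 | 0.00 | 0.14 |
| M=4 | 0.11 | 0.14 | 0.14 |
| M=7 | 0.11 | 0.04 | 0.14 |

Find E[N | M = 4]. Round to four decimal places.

P(M = 4) = 0.39.
Summing N·P(M=x,N=y) over the conditioning event gives 0.81.
E[N | M = 4] = (0.81) / (0.39) = 2.0769.

2.0769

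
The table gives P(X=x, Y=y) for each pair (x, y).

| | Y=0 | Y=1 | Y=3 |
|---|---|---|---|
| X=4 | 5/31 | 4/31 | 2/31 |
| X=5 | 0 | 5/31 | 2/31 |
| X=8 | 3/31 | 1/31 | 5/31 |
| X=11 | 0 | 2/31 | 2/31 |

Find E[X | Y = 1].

71/12

P(Y = 1) = 12/31.
Σ X·P over the event = 4·(4/31) + 5·(5/31) + 8·(1/31) + 11·(2/31) = 71/31.
E[X | Y = 1] = (71/31) / (12/31) = 71/12.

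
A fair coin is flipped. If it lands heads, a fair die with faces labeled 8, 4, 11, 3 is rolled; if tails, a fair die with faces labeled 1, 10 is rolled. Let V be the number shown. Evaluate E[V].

6

E[V | heads] = (8+4+11+3)/4 = 13/2.
E[V | tails] = (1+10)/2 = 11/2.
By the law of total expectation,
E[V] = (1/2)·(13/2) + (1/2)·(11/2) = 6.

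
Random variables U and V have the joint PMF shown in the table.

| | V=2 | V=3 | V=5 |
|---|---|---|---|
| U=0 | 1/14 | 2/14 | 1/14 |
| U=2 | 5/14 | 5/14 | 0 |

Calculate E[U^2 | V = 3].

P(V = 3) = 1/2.
Σ U^2·P over the event = 0·(2/14) + 4·(5/14) = 10/7.
E[U^2 | V = 3] = (10/7) / (1/2) = 20/7.

20/7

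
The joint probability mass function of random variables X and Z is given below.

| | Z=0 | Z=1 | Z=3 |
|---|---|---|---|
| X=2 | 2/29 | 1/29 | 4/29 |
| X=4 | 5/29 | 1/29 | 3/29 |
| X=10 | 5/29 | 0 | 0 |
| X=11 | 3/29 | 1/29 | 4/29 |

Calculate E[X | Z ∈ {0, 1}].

P(Z ∈ {0, 1}) = 18/29.
Σ X·P over the event = 2·(2/29) + 2·(1/29) + 4·(5/29) + 4·(1/29) + 10·(5/29) + 11·(3/29) + 11·(1/29) = 124/29.
E[X | Z ∈ {0, 1}] = (124/29) / (18/29) = 62/9.

62/9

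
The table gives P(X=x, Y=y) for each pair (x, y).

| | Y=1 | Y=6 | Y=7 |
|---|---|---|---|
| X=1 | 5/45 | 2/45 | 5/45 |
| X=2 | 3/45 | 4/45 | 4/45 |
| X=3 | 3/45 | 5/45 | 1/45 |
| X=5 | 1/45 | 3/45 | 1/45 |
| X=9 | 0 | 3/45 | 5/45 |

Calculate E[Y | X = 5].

P(X = 5) = 1/9.
Summing Y·P(X=x,Y=y) over the conditioning event gives 26/45.
E[Y | X = 5] = (26/45) / (1/9) = 26/5.

26/5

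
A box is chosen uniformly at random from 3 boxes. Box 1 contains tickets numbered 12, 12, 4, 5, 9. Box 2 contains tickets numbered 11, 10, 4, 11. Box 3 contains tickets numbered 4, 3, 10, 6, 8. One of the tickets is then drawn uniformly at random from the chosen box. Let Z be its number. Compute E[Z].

E[Z | box 1] = (12+12+4+5+9)/5 = 42/5.
E[Z | box 2] = (11+10+4+11)/4 = 9.
E[Z | box 3] = (4+3+10+6+8)/5 = 31/5.
E[Z] = (1/3)·(42/5) + (1/3)·(9) + (1/3)·(31/5) = 118/15.

118/15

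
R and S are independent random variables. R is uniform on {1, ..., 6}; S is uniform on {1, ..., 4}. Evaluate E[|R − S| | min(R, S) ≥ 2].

P(min(R, S) ≥ 2) = 5/8.
Summing |R−S|·P(x,y) over outcomes with min(R, S) ≥ 2 gives 23/24.
E[|R − S| | min(R, S) ≥ 2] = (23/24) / (5/8) = 23/15.

23/15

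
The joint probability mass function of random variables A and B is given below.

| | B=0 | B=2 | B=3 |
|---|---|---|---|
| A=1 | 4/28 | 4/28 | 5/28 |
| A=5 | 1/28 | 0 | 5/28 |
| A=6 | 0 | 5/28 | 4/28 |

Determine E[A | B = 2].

34/9

P(B = 2) = 9/28.
Summing A·P(A=x,B=y) over the conditioning event gives 17/14.
E[A | B = 2] = (17/14) / (9/28) = 34/9.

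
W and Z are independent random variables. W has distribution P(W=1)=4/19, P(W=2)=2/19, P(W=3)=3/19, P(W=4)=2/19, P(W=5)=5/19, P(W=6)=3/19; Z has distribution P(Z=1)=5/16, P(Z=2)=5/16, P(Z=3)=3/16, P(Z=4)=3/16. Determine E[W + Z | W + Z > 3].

P(W + Z > 3) = 127/152.
Summing (W+Z)·P(x,y) over outcomes with W + Z > 3 gives 821/152.
E[W + Z | W + Z > 3] = (821/152) / (127/152) = 821/127.

821/127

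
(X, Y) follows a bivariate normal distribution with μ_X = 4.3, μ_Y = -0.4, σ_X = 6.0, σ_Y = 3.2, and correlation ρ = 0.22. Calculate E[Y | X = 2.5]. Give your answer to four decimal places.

E[Y | X=x] = μ_Y + ρ(σ_Y/σ_X)(x − μ_X) for jointly normal variables.
E[Y | X=2.5] = -0.4 + (0.22)·(3.2/6.0)·(2.5 − (4.3)) = -0.4 + (0.11733)·(-1.8) = -0.6112.

-0.6112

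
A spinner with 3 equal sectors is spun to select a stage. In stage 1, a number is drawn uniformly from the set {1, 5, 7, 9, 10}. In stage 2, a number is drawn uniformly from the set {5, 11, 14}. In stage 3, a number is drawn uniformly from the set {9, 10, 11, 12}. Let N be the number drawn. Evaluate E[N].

269/30

E[N | stage 1] = (1+5+7+9+10)/5 = 32/5.
E[N | stage 2] = (5+11+14)/3 = 10.
E[N | stage 3] = (9+10+11+12)/4 = 21/2.
E[N] = (1/3)·(32/5) + (1/3)·(10) + (1/3)·(21/2) = 269/30.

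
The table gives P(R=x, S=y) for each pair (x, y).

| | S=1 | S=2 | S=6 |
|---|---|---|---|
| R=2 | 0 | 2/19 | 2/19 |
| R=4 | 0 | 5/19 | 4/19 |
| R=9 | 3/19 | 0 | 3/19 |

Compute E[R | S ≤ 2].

51/10

P(S ≤ 2) = 10/19.
Σ R·P over the event = 2·(2/19) + 4·(5/19) + 9·(3/19) = 51/19.
E[R | S ≤ 2] = (51/19) / (10/19) = 51/10.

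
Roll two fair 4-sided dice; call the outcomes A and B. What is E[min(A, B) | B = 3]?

P(B = 3) = 1/4.
Summing min(A,B)·P(x,y) over outcomes with B = 3 gives 9/16.
E[min(A, B) | B = 3] = (9/16) / (1/4) = 9/4.

9/4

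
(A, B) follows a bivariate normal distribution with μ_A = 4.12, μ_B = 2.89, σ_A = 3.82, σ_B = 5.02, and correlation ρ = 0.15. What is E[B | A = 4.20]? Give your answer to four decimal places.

2.9058

The regression of B on A has slope ρ·σ_B/σ_A and passes through (μ_A, μ_B).
E[B | A=4.20] = 2.89 + (0.15)·(5.02/3.82)·(4.20 − (4.12)) = 2.89 + (0.19712)·(0.08) = 2.9058.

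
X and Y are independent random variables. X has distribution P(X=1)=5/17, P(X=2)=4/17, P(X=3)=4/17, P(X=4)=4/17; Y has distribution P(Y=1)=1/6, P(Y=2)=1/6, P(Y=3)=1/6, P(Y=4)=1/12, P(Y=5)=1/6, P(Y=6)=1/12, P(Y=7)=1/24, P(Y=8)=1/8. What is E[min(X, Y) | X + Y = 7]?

P(X + Y = 7) = 25/204.
Summing min(X,Y)·P(x,y) over outcomes with X + Y = 7 gives 19/68.
E[min(X, Y) | X + Y = 7] = (19/68) / (25/204) = 57/25.

57/25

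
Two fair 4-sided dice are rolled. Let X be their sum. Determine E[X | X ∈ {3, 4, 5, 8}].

P(X ∈ {3, 4, 5, 8}) = 5/8.
Σ over the event: 3·1/8 + 4·3/16 + 5·1/4 + 8·1/16 = 23/8.
E[X | X ∈ {3, 4, 5, 8}] = (23/8) / (5/8) = 23/5.

23/5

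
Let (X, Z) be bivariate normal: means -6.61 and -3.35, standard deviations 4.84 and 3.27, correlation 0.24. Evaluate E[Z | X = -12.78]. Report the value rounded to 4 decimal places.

-4.3505

The regression of Z on X has slope ρ·σ_Z/σ_X and passes through (μ_X, μ_Z).
E[Z | X=-12.78] = -3.35 + (0.24)·(3.27/4.84)·(-12.78 − (-6.61)) = -3.35 + (0.16215)·(-6.17) = -4.3505.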